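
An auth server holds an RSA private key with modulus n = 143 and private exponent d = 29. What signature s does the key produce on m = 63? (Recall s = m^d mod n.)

m^2 ≡ 63^2 = 3969 ≡ 108
m^4 ≡ 108^2 = 11664 ≡ 81
m^8 ≡ 81^2 = 6561 ≡ 126
m^16 ≡ 126^2 = 15876 ≡ 3
29 = 16 + 8 + 4 + 1, so m^29 ≡ 3·126·81·63 ≡ 7 (mod 143)

7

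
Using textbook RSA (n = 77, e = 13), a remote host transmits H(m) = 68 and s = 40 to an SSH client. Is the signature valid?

valid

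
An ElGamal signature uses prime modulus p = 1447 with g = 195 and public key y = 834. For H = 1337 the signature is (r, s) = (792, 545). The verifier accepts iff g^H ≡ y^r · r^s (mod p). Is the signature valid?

Left side g^H mod p:
195^2 = 38025 ≡ 403
195^4 ≡ 403^2 = 162409 ≡ 345
195^8 ≡ 345^2 = 119025 ≡ 371
195^16 ≡ 371^2 = 137641 ≡ 176
195^32 ≡ 176^2 = 30976 ≡ 589
195^64 ≡ 589^2 = 346921 ≡ 1088
195^128 ≡ 1088^2 = 1183744 ≡ 98
195^256 ≡ 98^2 = 9604 ≡ 922
195^512 ≡ 922^2 = 850084 ≡ 695
195^1024 ≡ 695^2 = 483025 ≡ 1174
1337 = 1024 + 256 + 32 + 16 + 8 + 1, so 195^1337 ≡ 1174·922·589·176·371·195 ≡ 537 (mod 1447)
Right side y^r · r^s mod p:
834^2 = 695556 ≡ 996
834^4 ≡ 996^2 = 992016 ≡ 821
834^8 ≡ 821^2 = 674041 ≡ 1186
834^16 ≡ 1186^2 = 1406596 ≡ 112
834^32 ≡ 112^2 = 12544 ≡ 968
834^64 ≡ 968^2 = 937024 ≡ 815
834^128 ≡ 815^2 = 664225 ≡ 52
834^256 ≡ 52^2 = 2704 ≡ 1257
834^512 ≡ 1257^2 = 1580049 ≡ 1372
792 = 512 + 256 + 16 + 8, so 834^792 ≡ 1372·1257·112·1186 ≡ 572 (mod 1447)
792^2 = 627264 ≡ 713
792^4 ≡ 713^2 = 508369 ≡ 472
792^8 ≡ 472^2 = 222784 ≡ 1393
792^16 ≡ 1393^2 = 1940449 ≡ 22
792^32 ≡ 22^2 = 484
792^64 ≡ 484^2 = 234256 ≡ 1289
792^128 ≡ 1289^2 = 1661521 ≡ 365
792^256 ≡ 365^2 = 133225 ≡ 101
792^512 ≡ 101^2 = 10201 ≡ 72
545 = 512 + 32 + 1, so 792^545 ≡ 72·484·792 ≡ 985 (mod 1447)
572·985 = 563420 ≡ 537 (mod 1447)
537 ≡ 537 (mod 1447), so the signature is genuine.

valid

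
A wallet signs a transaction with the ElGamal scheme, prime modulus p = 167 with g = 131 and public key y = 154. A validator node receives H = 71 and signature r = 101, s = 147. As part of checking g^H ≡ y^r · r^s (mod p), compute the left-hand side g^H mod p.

131^71 mod 167 = 102

102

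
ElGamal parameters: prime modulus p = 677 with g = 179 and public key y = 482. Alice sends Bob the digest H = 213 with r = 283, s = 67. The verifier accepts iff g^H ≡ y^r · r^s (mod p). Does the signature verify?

does not verify

Left side g^H mod p:
179^2 = 32041 ≡ 222
179^4 ≡ 222^2 = 49284 ≡ 540
179^8 ≡ 540^2 = 291600 ≡ 490
179^16 ≡ 490^2 = 240100 ≡ 442
179^32 ≡ 442^2 = 195364 ≡ 388
179^64 ≡ 388^2 = 150544 ≡ 250
179^128 ≡ 250^2 = 62500 ≡ 216
213 = 128 + 64 + 16 + 4 + 1, so 179^213 ≡ 216·250·442·540·179 ≡ 399 (mod 677)
Right side y^r · r^s mod p:
482^2 = 232324 ≡ 113
482^4 ≡ 113^2 = 12769 ≡ 583
482^8 ≡ 583^2 = 339889 ≡ 35
482^16 ≡ 35^2 = 1225 ≡ 548
482^32 ≡ 548^2 = 300304 ≡ 393
482^64 ≡ 393^2 = 154449 ≡ 93
482^128 ≡ 93^2 = 8649 ≡ 525
482^256 ≡ 525^2 = 275625 ≡ 86
283 = 256 + 16 + 8 + 2 + 1, so 482^283 ≡ 86·548·35·113·482 ≡ 145 (mod 677)
283^2 = 80089 ≡ 203
283^4 ≡ 203^2 = 41209 ≡ 589
283^8 ≡ 589^2 = 346921 ≡ 297
283^16 ≡ 297^2 = 88209 ≡ 199
283^32 ≡ 199^2 = 39601 ≡ 335
283^64 ≡ 335^2 = 112225 ≡ 520
67 = 64 + 2 + 1, so 283^67 ≡ 520·203·283 ≡ 178 (mod 677)
145·178 = 25810 ≡ 84 (mod 677)
399 ≠ 84, so verification fails.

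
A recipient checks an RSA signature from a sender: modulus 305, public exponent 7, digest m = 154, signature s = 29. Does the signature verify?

s^2 ≡ 29^2 = 841 ≡ 231
s^4 ≡ 231^2 = 53361 ≡ 291
7 = 4 + 2 + 1, so s^7 ≡ 291·231·29 ≡ 154 (mod 305)
s^7 mod 305 = 154 matches m.

verifies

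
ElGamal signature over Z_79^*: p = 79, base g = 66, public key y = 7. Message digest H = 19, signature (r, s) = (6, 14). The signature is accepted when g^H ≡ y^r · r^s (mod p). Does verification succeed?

fails

Left side g^H mod p:
Squares mod 79: 66^1≡66, 66^2≡11, 66^4≡42, 66^8≡26, 66^16≡44
19 = 16 + 2 + 1, so 66^19 ≡ 44·11·66 ≡ 28 (mod 79)
Right side y^r · r^s mod p:
Squares mod 79: 7^1≡7, 7^2≡49, 7^4≡31
6 = 4 + 2, so 7^6 ≡ 31·49 ≡ 18 (mod 79)
Squares mod 79: 6^1≡6, 6^2≡36, 6^4≡32, 6^8≡76
14 = 8 + 4 + 2, so 6^14 ≡ 76·32·36 ≡ 20 (mod 79)
18·20 = 360 ≡ 44 (mod 79)
28 ≠ 44, so verification fails.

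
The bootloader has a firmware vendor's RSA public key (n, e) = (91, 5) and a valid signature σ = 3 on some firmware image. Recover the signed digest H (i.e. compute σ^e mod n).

61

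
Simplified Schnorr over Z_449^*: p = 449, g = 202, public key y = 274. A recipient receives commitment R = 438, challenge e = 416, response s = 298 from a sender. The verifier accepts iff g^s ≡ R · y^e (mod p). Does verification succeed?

g^s mod p:
202^298 mod 449 = 28
R · y^e mod p:
274^416 mod 449 = 324
438·324 = 141912 ≡ 28 (mod 449)
28 ≡ 28 (mod 449); signature holds.

passes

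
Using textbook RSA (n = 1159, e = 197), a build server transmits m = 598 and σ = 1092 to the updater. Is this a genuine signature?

forged

σ^2 ≡ 1092^2 = 1192464 ≡ 1012
σ^4 ≡ 1012^2 = 1024144 ≡ 747
σ^8 ≡ 747^2 = 558009 ≡ 530
σ^16 ≡ 530^2 = 280900 ≡ 422
σ^32 ≡ 422^2 = 178084 ≡ 757
σ^64 ≡ 757^2 = 573049 ≡ 503
σ^128 ≡ 503^2 = 253009 ≡ 347
197 = 128 + 64 + 4 + 1, so σ^197 ≡ 347·503·747·1092 ≡ 701 (mod 1159)
σ^197 mod 1159 = 701, but m = 598.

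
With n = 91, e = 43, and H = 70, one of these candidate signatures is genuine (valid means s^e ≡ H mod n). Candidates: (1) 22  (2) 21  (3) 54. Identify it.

2

Candidate 1: Squares mod 91: 22^1≡22, 22^2≡29, 22^4≡22, 22^8≡29, 22^16≡22, 22^32≡29; 43 = 32 + 8 + 2 + 1, so 22^43 ≡ 29·29·29·22 ≡ 22 (mod 91)
Candidate 2: Squares mod 91: 21^1≡21, 21^2≡77, 21^4≡14, 21^8≡14, 21^16≡14, 21^32≡14; 43 = 32 + 8 + 2 + 1, so 21^43 ≡ 14·14·77·21 ≡ 70 (mod 91)
  → matches H = 70
Candidate 3: Squares mod 91: 54^1≡54, 54^2≡4, 54^4≡16, 54^8≡74, 54^16≡16, 54^32≡74; 43 = 32 + 8 + 2 + 1, so 54^43 ≡ 74·74·4·54 ≡ 89 (mod 91)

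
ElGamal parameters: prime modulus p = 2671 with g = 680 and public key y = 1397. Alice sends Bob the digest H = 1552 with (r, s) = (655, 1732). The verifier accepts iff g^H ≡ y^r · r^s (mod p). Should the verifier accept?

reject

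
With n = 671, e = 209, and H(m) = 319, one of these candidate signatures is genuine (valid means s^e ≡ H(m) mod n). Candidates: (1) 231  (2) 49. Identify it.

1

Candidate 1: 231^209 mod 671 = 319
  → matches H(m) = 319
Candidate 2: 49^209 mod 671 = 493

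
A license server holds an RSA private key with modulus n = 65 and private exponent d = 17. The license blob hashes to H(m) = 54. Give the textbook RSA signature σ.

19

(H(m))^2 ≡ 54^2 = 2916 ≡ 56
(H(m))^4 ≡ 56^2 = 3136 ≡ 16
(H(m))^8 ≡ 16^2 = 256 ≡ 61
(H(m))^16 ≡ 61^2 = 3721 ≡ 16
17 = 16 + 1, so (H(m))^17 ≡ 16·54 ≡ 19 (mod 65)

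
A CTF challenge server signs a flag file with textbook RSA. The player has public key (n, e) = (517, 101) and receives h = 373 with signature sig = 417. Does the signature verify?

sig^2 ≡ 417^2 = 173889 ≡ 177
sig^4 ≡ 177^2 = 31329 ≡ 309
sig^8 ≡ 309^2 = 95481 ≡ 353
sig^16 ≡ 353^2 = 124609 ≡ 12
sig^32 ≡ 12^2 = 144
sig^64 ≡ 144^2 = 20736 ≡ 56
101 = 64 + 32 + 4 + 1, so sig^101 ≡ 56·144·309·417 ≡ 373 (mod 517)
Since 373 equals the digest 373, verification succeeds.

verifies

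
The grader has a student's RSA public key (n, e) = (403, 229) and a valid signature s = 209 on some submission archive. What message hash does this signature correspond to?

27

s^2 ≡ 209^2 = 43681 ≡ 157
s^4 ≡ 157^2 = 24649 ≡ 66
s^8 ≡ 66^2 = 4356 ≡ 326
s^16 ≡ 326^2 = 106276 ≡ 287
s^32 ≡ 287^2 = 82369 ≡ 157
s^64 ≡ 157^2 = 24649 ≡ 66
s^128 ≡ 66^2 = 4356 ≡ 326
229 = 128 + 64 + 32 + 4 + 1, so s^229 ≡ 326·66·157·66·209 ≡ 27 (mod 403)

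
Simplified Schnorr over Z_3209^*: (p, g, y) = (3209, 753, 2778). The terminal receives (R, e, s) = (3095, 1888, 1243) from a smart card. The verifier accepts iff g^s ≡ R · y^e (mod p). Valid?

yes

g^s mod p:
753^2 = 567009 ≡ 2225
753^4 ≡ 2225^2 = 4950625 ≡ 2347
753^8 ≡ 2347^2 = 5508409 ≡ 1765
753^16 ≡ 1765^2 = 3115225 ≡ 2495
753^32 ≡ 2495^2 = 6225025 ≡ 2774
753^64 ≡ 2774^2 = 7695076 ≡ 3103
753^128 ≡ 3103^2 = 9628609 ≡ 1609
753^256 ≡ 1609^2 = 2588881 ≡ 2427
753^512 ≡ 2427^2 = 5890329 ≡ 1814
753^1024 ≡ 1814^2 = 3290596 ≡ 1371
1243 = 1024 + 128 + 64 + 16 + 8 + 2 + 1, so 753^1243 ≡ 1371·1609·3103·2495·1765·2225·753 ≡ 546 (mod 3209)
R · y^e mod p:
2778^2 = 7717284 ≡ 2848
2778^4 ≡ 2848^2 = 8111104 ≡ 1961
2778^8 ≡ 1961^2 = 3845521 ≡ 1139
2778^16 ≡ 1139^2 = 1297321 ≡ 885
2778^32 ≡ 885^2 = 783225 ≡ 229
2778^64 ≡ 229^2 = 52441 ≡ 1097
2778^128 ≡ 1097^2 = 1203409 ≡ 34
2778^256 ≡ 34^2 = 1156
2778^512 ≡ 1156^2 = 1336336 ≡ 1392
2778^1024 ≡ 1392^2 = 1937664 ≡ 2637
1888 = 1024 + 512 + 256 + 64 + 32, so 2778^1888 ≡ 2637·1392·1156·1097·229 ≡ 333 (mod 3209)
3095·333 = 1030635 ≡ 546 (mod 3209)
546 ≡ 546 (mod 3209); signature holds.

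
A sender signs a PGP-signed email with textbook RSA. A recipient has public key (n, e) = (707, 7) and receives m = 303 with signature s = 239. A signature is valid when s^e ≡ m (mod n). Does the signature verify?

s^2 ≡ 239^2 = 57121 ≡ 561
s^4 ≡ 561^2 = 314721 ≡ 106
7 = 4 + 2 + 1, so s^7 ≡ 106·561·239 ≡ 260 (mod 707)
260 ≠ 303, so verification fails.

does not verify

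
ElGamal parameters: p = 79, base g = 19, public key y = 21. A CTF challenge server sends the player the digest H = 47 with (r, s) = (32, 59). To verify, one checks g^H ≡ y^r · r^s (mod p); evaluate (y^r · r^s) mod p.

51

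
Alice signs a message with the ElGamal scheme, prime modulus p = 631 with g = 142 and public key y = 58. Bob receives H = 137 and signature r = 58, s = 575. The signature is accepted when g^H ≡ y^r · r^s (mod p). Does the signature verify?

does not verify

Left side g^H mod p:
142^2 = 20164 ≡ 603
142^4 ≡ 603^2 = 363609 ≡ 153
142^8 ≡ 153^2 = 23409 ≡ 62
142^16 ≡ 62^2 = 3844 ≡ 58
142^32 ≡ 58^2 = 3364 ≡ 209
142^64 ≡ 209^2 = 43681 ≡ 142
142^128 ≡ 142^2 = 20164 ≡ 603
137 = 128 + 8 + 1, so 142^137 ≡ 603·62·142 ≡ 209 (mod 631)
Right side y^r · r^s mod p:
58^2 = 3364 ≡ 209
58^4 ≡ 209^2 = 43681 ≡ 142
58^8 ≡ 142^2 = 20164 ≡ 603
58^16 ≡ 603^2 = 363609 ≡ 153
58^32 ≡ 153^2 = 23409 ≡ 62
58 = 32 + 16 + 8 + 2, so 58^58 ≡ 62·153·603·209 ≡ 153 (mod 631)
58^2 = 3364 ≡ 209
58^4 ≡ 209^2 = 43681 ≡ 142
58^8 ≡ 142^2 = 20164 ≡ 603
58^16 ≡ 603^2 = 363609 ≡ 153
58^32 ≡ 153^2 = 23409 ≡ 62
58^64 ≡ 62^2 = 3844 ≡ 58
58^128 ≡ 58^2 = 3364 ≡ 209
58^256 ≡ 209^2 = 43681 ≡ 142
58^512 ≡ 142^2 = 20164 ≡ 603
575 = 512 + 32 + 16 + 8 + 4 + 2 + 1, so 58^575 ≡ 603·62·153·603·142·209·58 ≡ 603 (mod 631)
153·603 = 92259 ≡ 133 (mod 631)
209 ≠ 133, so verification fails.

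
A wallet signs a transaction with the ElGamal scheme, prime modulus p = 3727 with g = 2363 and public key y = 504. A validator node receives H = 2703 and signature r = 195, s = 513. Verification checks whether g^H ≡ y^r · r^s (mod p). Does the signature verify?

does not verify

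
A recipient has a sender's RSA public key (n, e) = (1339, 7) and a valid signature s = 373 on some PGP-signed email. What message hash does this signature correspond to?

Squares mod 1339: s^1≡373, s^2≡1212, s^4≡61
7 = 4 + 2 + 1, so s^7 ≡ 61·1212·373 ≡ 1270 (mod 1339)

1270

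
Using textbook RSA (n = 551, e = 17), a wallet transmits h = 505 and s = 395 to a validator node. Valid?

s^2 ≡ 395^2 = 156025 ≡ 92
s^4 ≡ 92^2 = 8464 ≡ 199
s^8 ≡ 199^2 = 39601 ≡ 480
s^16 ≡ 480^2 = 230400 ≡ 82
17 = 16 + 1, so s^17 ≡ 82·395 ≡ 432 (mod 551)
432 ≠ 505, so verification fails.

no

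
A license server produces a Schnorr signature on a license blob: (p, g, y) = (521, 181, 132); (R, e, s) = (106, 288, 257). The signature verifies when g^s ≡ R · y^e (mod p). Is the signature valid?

g^s mod p:
Squares mod 521: 181^1≡181, 181^2≡459, 181^4≡197, 181^8≡255, 181^16≡421, 181^32≡101, 181^64≡302, 181^128≡29, 181^256≡320
257 = 256 + 1, so 181^257 ≡ 320·181 ≡ 89 (mod 521)
R · y^e mod p:
Squares mod 521: 132^1≡132, 132^2≡231, 132^4≡219, 132^8≡29, 132^16≡320, 132^32≡284, 132^64≡422, 132^128≡423, 132^256≡226
288 = 256 + 32, so 132^288 ≡ 226·284 ≡ 101 (mod 521)
106·101 = 10706 ≡ 286 (mod 521)
89 ≠ 286; the check fails.

invalid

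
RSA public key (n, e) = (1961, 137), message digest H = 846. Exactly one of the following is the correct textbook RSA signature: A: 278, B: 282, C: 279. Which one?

Candidate A: Squares mod 1961: 278^1≡278, 278^2≡805, 278^4≡895, 278^8≡937, 278^16≡1402, 278^32≡682, 278^64≡367, 278^128≡1341; 137 = 128 + 8 + 1, so 278^137 ≡ 1341·937·278 ≡ 757 (mod 1961)
Candidate B: Squares mod 1961: 282^1≡282, 282^2≡1084, 282^4≡417, 282^8≡1321, 282^16≡1712, 282^32≡1210, 282^64≡1194, 282^128≡1950; 137 = 128 + 8 + 1, so 282^137 ≡ 1950·1321·282 ≡ 748 (mod 1961)
Candidate C: Squares mod 1961: 279^1≡279, 279^2≡1362, 279^4≡1899, 279^8≡1883, 279^16≡201, 279^32≡1181, 279^64≡490, 279^128≡858; 137 = 128 + 8 + 1, so 279^137 ≡ 858·1883·279 ≡ 846 (mod 1961)
  → matches H = 846

C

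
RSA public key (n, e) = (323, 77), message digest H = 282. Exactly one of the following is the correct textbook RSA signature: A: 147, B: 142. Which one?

B

Candidate A: 147^2 = 21609 ≡ 291; 147^4 ≡ 291^2 = 84681 ≡ 55; 147^8 ≡ 55^2 = 3025 ≡ 118; 147^16 ≡ 118^2 = 13924 ≡ 35; 147^32 ≡ 35^2 = 1225 ≡ 256; 147^64 ≡ 256^2 = 65536 ≡ 290; 77 = 64 + 8 + 4 + 1, so 147^77 ≡ 290·118·55·147 ≡ 143 (mod 323)
Candidate B: 142^2 = 20164 ≡ 138; 142^4 ≡ 138^2 = 19044 ≡ 310; 142^8 ≡ 310^2 = 96100 ≡ 169; 142^16 ≡ 169^2 = 28561 ≡ 137; 142^32 ≡ 137^2 = 18769 ≡ 35; 142^64 ≡ 35^2 = 1225 ≡ 256; 77 = 64 + 8 + 4 + 1, so 142^77 ≡ 256·169·310·142 ≡ 282 (mod 323)
  → matches H = 282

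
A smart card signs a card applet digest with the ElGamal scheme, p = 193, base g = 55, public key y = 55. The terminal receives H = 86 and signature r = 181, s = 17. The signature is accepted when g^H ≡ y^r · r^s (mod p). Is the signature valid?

valid

Left side g^H mod p:
55^86 mod 193 = 63
Right side y^r · r^s mod p:
55^181 mod 193 = 138
181^17 mod 193 = 55
138·55 = 7590 ≡ 63 (mod 193)
63 ≡ 63 (mod 193), so the signature is genuine.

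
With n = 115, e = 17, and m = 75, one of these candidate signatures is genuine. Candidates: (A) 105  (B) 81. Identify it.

A

Candidate A: 105^17 mod 115 = 75
  → matches m = 75
Candidate B: 81^17 mod 115 = 101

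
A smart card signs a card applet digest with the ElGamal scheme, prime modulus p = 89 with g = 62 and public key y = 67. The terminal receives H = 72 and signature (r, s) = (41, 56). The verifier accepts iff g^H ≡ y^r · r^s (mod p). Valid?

yes

Left side g^H mod p:
62^2 = 3844 ≡ 17
62^4 ≡ 17^2 = 289 ≡ 22
62^8 ≡ 22^2 = 484 ≡ 39
62^16 ≡ 39^2 = 1521 ≡ 8
62^32 ≡ 8^2 = 64
62^64 ≡ 64^2 = 4096 ≡ 2
72 = 64 + 8, so 62^72 ≡ 2·39 ≡ 78 (mod 89)
Right side y^r · r^s mod p:
67^2 = 4489 ≡ 39
67^4 ≡ 39^2 = 1521 ≡ 8
67^8 ≡ 8^2 = 64
67^16 ≡ 64^2 = 4096 ≡ 2
67^32 ≡ 2^2 = 4
41 = 32 + 8 + 1, so 67^41 ≡ 4·64·67 ≡ 64 (mod 89)
41^2 = 1681 ≡ 79
41^4 ≡ 79^2 = 6241 ≡ 11
41^8 ≡ 11^2 = 121 ≡ 32
41^16 ≡ 32^2 = 1024 ≡ 45
41^32 ≡ 45^2 = 2025 ≡ 67
56 = 32 + 16 + 8, so 41^56 ≡ 67·45·32 ≡ 4 (mod 89)
64·4 = 256 ≡ 78 (mod 89)
78 ≡ 78 (mod 89), so the signature is genuine.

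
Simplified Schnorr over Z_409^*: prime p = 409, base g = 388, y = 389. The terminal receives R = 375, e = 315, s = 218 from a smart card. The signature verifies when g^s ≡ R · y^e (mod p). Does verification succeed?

fails

g^s mod p:
Squares mod 409: 388^1≡388, 388^2≡32, 388^4≡206, 388^8≡309, 388^16≡184, 388^32≡318, 388^64≡101, 388^128≡385
218 = 128 + 64 + 16 + 8 + 2, so 388^218 ≡ 385·101·184·309·32 ≡ 301 (mod 409)
R · y^e mod p:
Squares mod 409: 389^1≡389, 389^2≡400, 389^4≡81, 389^8≡17, 389^16≡289, 389^32≡85, 389^64≡272, 389^128≡364, 389^256≡389
315 = 256 + 32 + 16 + 8 + 2 + 1, so 389^315 ≡ 389·85·289·17·400·389 ≡ 69 (mod 409)
375·69 = 25875 ≡ 108 (mod 409)
301 ≠ 108; the check fails.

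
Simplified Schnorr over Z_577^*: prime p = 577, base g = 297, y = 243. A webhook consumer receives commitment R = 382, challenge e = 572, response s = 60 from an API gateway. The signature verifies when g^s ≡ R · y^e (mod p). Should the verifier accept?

reject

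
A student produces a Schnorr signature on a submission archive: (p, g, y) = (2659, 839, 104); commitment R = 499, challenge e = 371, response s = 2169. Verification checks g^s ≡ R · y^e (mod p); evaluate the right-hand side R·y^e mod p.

635

104^2 = 10816 ≡ 180
104^4 ≡ 180^2 = 32400 ≡ 492
104^8 ≡ 492^2 = 242064 ≡ 95
104^16 ≡ 95^2 = 9025 ≡ 1048
104^32 ≡ 1048^2 = 1098304 ≡ 137
104^64 ≡ 137^2 = 18769 ≡ 156
104^128 ≡ 156^2 = 24336 ≡ 405
104^256 ≡ 405^2 = 164025 ≡ 1826
371 = 256 + 64 + 32 + 16 + 2 + 1, so 104^371 ≡ 1826·156·137·1048·180·104 ≡ 2591 (mod 2659)
R · y^e ≡ 499·2591 = 1292909 ≡ 635 (mod 2659)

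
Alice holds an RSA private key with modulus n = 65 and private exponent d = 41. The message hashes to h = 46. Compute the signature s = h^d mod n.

h^2 ≡ 46^2 = 2116 ≡ 36
h^4 ≡ 36^2 = 1296 ≡ 61
h^8 ≡ 61^2 = 3721 ≡ 16
h^16 ≡ 16^2 = 256 ≡ 61
h^32 ≡ 61^2 = 3721 ≡ 16
41 = 32 + 8 + 1, so h^41 ≡ 16·16·46 ≡ 11 (mod 65)

11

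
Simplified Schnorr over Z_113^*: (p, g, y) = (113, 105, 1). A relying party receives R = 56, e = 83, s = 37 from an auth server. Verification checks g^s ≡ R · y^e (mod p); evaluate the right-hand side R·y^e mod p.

56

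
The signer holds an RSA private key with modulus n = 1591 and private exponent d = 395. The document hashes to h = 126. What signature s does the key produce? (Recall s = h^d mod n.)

1522

Squares mod 1591: h^1≡126, h^2≡1557, h^4≡1156, h^8≡1487, h^16≡1270, h^32≡1217, h^64≡1459, h^128≡1514, h^256≡1156
395 = 256 + 128 + 8 + 2 + 1, so h^395 ≡ 1156·1514·1487·1557·126 ≡ 1522 (mod 1591)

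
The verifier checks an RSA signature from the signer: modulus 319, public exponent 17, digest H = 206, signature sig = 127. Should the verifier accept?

accept

Squares mod 319: sig^1≡127, sig^2≡179, sig^4≡141, sig^8≡103, sig^16≡82
17 = 16 + 1, so sig^17 ≡ 82·127 ≡ 206 (mod 319)
sig^17 mod 319 = 206 matches H.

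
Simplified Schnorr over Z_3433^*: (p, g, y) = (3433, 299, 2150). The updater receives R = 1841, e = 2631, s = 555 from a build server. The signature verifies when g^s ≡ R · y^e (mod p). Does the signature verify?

g^s mod p:
299^2 = 89401 ≡ 143
299^4 ≡ 143^2 = 20449 ≡ 3284
299^8 ≡ 3284^2 = 10784656 ≡ 1603
299^16 ≡ 1603^2 = 2569609 ≡ 1725
299^32 ≡ 1725^2 = 2975625 ≡ 2647
299^64 ≡ 2647^2 = 7006609 ≡ 3289
299^128 ≡ 3289^2 = 10817521 ≡ 138
299^256 ≡ 138^2 = 19044 ≡ 1879
299^512 ≡ 1879^2 = 3530641 ≡ 1517
555 = 512 + 32 + 8 + 2 + 1, so 299^555 ≡ 1517·2647·1603·143·299 ≡ 121 (mod 3433)
R · y^e mod p:
2150^2 = 4622500 ≡ 1682
2150^4 ≡ 1682^2 = 2829124 ≡ 332
2150^8 ≡ 332^2 = 110224 ≡ 368
2150^16 ≡ 368^2 = 135424 ≡ 1537
2150^32 ≡ 1537^2 = 2362369 ≡ 465
2150^64 ≡ 465^2 = 216225 ≡ 3379
2150^128 ≡ 3379^2 = 11417641 ≡ 2916
2150^256 ≡ 2916^2 = 8503056 ≡ 2948
2150^512 ≡ 2948^2 = 8690704 ≡ 1781
2150^1024 ≡ 1781^2 = 3171961 ≡ 3302
2150^2048 ≡ 3302^2 = 10903204 ≡ 3429
2631 = 2048 + 512 + 64 + 4 + 2 + 1, so 2150^2631 ≡ 3429·1781·3379·332·1682·2150 ≡ 2110 (mod 3433)
1841·2110 = 3884510 ≡ 1787 (mod 3433)
121 ≠ 1787; the check fails.

does not verify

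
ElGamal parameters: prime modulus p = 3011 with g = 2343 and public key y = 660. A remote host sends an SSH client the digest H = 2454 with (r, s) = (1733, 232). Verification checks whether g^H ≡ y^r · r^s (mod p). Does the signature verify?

Left side g^H mod p:
2343^2454 mod 3011 = 934
Right side y^r · r^s mod p:
660^1733 mod 3011 = 1254
1733^232 mod 3011 = 286
1254·286 = 358644 ≡ 335 (mod 3011)
934 ≠ 335, so verification fails.

does not verify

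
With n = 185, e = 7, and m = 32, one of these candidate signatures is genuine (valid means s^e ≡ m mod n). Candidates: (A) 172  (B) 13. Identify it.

Candidate A: 172^2 = 29584 ≡ 169; 172^4 ≡ 169^2 = 28561 ≡ 71; 7 = 4 + 2 + 1, so 172^7 ≡ 71·169·172 ≡ 153 (mod 185)
Candidate B: 13^2 = 169; 13^4 ≡ 169^2 = 28561 ≡ 71; 7 = 4 + 2 + 1, so 13^7 ≡ 71·169·13 ≡ 32 (mod 185)
  → matches m = 32

B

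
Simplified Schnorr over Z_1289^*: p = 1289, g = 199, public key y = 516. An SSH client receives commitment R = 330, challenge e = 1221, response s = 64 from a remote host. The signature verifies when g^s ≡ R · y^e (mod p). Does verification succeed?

passes

g^s mod p:
199^2 = 39601 ≡ 931
199^4 ≡ 931^2 = 866761 ≡ 553
199^8 ≡ 553^2 = 305809 ≡ 316
199^16 ≡ 316^2 = 99856 ≡ 603
199^32 ≡ 603^2 = 363609 ≡ 111
199^64 ≡ 111^2 = 12321 ≡ 720
R · y^e mod p:
516^2 = 266256 ≡ 722
516^4 ≡ 722^2 = 521284 ≡ 528
516^8 ≡ 528^2 = 278784 ≡ 360
516^16 ≡ 360^2 = 129600 ≡ 700
516^32 ≡ 700^2 = 490000 ≡ 180
516^64 ≡ 180^2 = 32400 ≡ 175
516^128 ≡ 175^2 = 30625 ≡ 978
516^256 ≡ 978^2 = 956484 ≡ 46
516^512 ≡ 46^2 = 2116 ≡ 827
516^1024 ≡ 827^2 = 683929 ≡ 759
1221 = 1024 + 128 + 64 + 4 + 1, so 516^1221 ≡ 759·978·175·528·516 ≡ 1174 (mod 1289)
330·1174 = 387420 ≡ 720 (mod 1289)
720 ≡ 720 (mod 1289); signature holds.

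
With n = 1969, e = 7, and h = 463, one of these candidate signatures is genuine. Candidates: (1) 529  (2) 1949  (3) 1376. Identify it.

3

Candidate 1: Squares mod 1969: 529^1≡529, 529^2≡243, 529^4≡1948; 7 = 4 + 2 + 1, so 529^7 ≡ 1948·243·529 ≡ 12 (mod 1969)
Candidate 2: Squares mod 1969: 1949^1≡1949, 1949^2≡400, 1949^4≡511; 7 = 4 + 2 + 1, so 1949^7 ≡ 511·400·1949 ≡ 1613 (mod 1969)
Candidate 3: Squares mod 1969: 1376^1≡1376, 1376^2≡1167, 1376^4≡1310; 7 = 4 + 2 + 1, so 1376^7 ≡ 1310·1167·1376 ≡ 463 (mod 1969)
  → matches h = 463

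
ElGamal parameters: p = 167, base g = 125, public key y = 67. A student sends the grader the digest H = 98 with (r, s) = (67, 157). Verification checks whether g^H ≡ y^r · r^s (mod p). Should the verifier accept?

reject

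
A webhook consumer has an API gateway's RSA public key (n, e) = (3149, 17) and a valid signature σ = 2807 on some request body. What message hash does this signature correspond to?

157

σ^17 mod 3149 = 157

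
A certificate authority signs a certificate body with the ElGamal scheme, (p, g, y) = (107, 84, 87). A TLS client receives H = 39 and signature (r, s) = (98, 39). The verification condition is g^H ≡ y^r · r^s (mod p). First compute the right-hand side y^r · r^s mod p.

58

87^2 = 7569 ≡ 79
87^4 ≡ 79^2 = 6241 ≡ 35
87^8 ≡ 35^2 = 1225 ≡ 48
87^16 ≡ 48^2 = 2304 ≡ 57
87^32 ≡ 57^2 = 3249 ≡ 39
87^64 ≡ 39^2 = 1521 ≡ 23
98 = 64 + 32 + 2, so 87^98 ≡ 23·39·79 ≡ 29 (mod 107)
98^2 = 9604 ≡ 81
98^4 ≡ 81^2 = 6561 ≡ 34
98^8 ≡ 34^2 = 1156 ≡ 86
98^16 ≡ 86^2 = 7396 ≡ 13
98^32 ≡ 13^2 = 169 ≡ 62
39 = 32 + 4 + 2 + 1, so 98^39 ≡ 62·34·81·98 ≡ 2 (mod 107)
y^r · r^s ≡ 29·2 = 58 ≡ 58 (mod 107)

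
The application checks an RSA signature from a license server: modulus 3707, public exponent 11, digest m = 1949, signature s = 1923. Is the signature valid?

s^2 ≡ 1923^2 = 3697929 ≡ 2050
s^4 ≡ 2050^2 = 4202500 ≡ 2469
s^8 ≡ 2469^2 = 6095961 ≡ 1653
11 = 8 + 2 + 1, so s^11 ≡ 1653·2050·1923 ≡ 1758 (mod 3707)
1758 ≠ 1949, so verification fails.

invalid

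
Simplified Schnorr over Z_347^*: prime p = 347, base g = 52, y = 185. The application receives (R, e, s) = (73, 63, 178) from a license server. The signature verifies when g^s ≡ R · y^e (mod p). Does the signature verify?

g^s mod p:
52^178 mod 347 = 296
R · y^e mod p:
185^63 mod 347 = 275
73·275 = 20075 ≡ 296 (mod 347)
296 ≡ 296 (mod 347); signature holds.

verifies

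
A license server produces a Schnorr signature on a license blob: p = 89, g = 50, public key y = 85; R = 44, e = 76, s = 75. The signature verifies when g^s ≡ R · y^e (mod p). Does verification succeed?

g^s mod p:
Squares mod 89: 50^1≡50, 50^2≡8, 50^4≡64, 50^8≡2, 50^16≡4, 50^32≡16, 50^64≡78
75 = 64 + 8 + 2 + 1, so 50^75 ≡ 78·2·8·50 ≡ 11 (mod 89)
R · y^e mod p:
Squares mod 89: 85^1≡85, 85^2≡16, 85^4≡78, 85^8≡32, 85^16≡45, 85^32≡67, 85^64≡39
76 = 64 + 8 + 4, so 85^76 ≡ 39·32·78 ≡ 67 (mod 89)
44·67 = 2948 ≡ 11 (mod 89)
11 ≡ 11 (mod 89); signature holds.

passes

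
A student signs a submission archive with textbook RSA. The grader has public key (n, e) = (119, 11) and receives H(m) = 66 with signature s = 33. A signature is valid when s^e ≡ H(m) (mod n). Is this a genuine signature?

s^2 ≡ 33^2 = 1089 ≡ 18
s^4 ≡ 18^2 = 324 ≡ 86
s^8 ≡ 86^2 = 7396 ≡ 18
11 = 8 + 2 + 1, so s^11 ≡ 18·18·33 ≡ 101 (mod 119)
s^11 mod 119 = 101, but H(m) = 66.

forged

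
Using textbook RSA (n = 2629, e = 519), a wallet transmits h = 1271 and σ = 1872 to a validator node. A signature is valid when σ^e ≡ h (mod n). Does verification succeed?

passes

σ^2 ≡ 1872^2 = 3504384 ≡ 2556
σ^4 ≡ 2556^2 = 6533136 ≡ 71
σ^8 ≡ 71^2 = 5041 ≡ 2412
σ^16 ≡ 2412^2 = 5817744 ≡ 2396
σ^32 ≡ 2396^2 = 5740816 ≡ 1709
σ^64 ≡ 1709^2 = 2920681 ≡ 2491
σ^128 ≡ 2491^2 = 6205081 ≡ 641
σ^256 ≡ 641^2 = 410881 ≡ 757
σ^512 ≡ 757^2 = 573049 ≡ 2556
519 = 512 + 4 + 2 + 1, so σ^519 ≡ 2556·71·2556·1872 ≡ 1271 (mod 2629)
σ^519 mod 2629 = 1271 matches h.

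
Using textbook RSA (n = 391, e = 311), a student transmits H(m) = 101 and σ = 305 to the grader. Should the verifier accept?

σ^2 ≡ 305^2 = 93025 ≡ 358
σ^4 ≡ 358^2 = 128164 ≡ 307
σ^8 ≡ 307^2 = 94249 ≡ 18
σ^16 ≡ 18^2 = 324
σ^32 ≡ 324^2 = 104976 ≡ 188
σ^64 ≡ 188^2 = 35344 ≡ 154
σ^128 ≡ 154^2 = 23716 ≡ 256
σ^256 ≡ 256^2 = 65536 ≡ 239
311 = 256 + 32 + 16 + 4 + 2 + 1, so σ^311 ≡ 239·188·324·307·358·305 ≡ 101 (mod 391)
101 = H(m), so the signature checks out.

accept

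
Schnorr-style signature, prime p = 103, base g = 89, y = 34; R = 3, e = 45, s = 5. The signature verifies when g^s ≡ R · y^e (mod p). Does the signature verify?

g^s mod p:
89^2 = 7921 ≡ 93
89^4 ≡ 93^2 = 8649 ≡ 100
5 = 4 + 1, so 89^5 ≡ 100·89 ≡ 42 (mod 103)
R · y^e mod p:
34^2 = 1156 ≡ 23
34^4 ≡ 23^2 = 529 ≡ 14
34^8 ≡ 14^2 = 196 ≡ 93
34^16 ≡ 93^2 = 8649 ≡ 100
34^32 ≡ 100^2 = 10000 ≡ 9
45 = 32 + 8 + 4 + 1, so 34^45 ≡ 9·93·14·34 ≡ 8 (mod 103)
3·8 = 24 ≡ 24 (mod 103)
42 ≠ 24; the check fails.

does not verify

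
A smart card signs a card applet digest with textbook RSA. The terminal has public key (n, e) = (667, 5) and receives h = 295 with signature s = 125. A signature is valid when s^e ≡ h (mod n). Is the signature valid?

valid

s^5 mod 667 = 295
Since 295 equals the digest 295, verification succeeds.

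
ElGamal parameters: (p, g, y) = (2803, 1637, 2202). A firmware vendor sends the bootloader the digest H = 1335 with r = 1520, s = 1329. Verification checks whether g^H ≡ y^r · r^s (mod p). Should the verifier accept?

accept

Left side g^H mod p:
1637^2 = 2679769 ≡ 101
1637^4 ≡ 101^2 = 10201 ≡ 1792
1637^8 ≡ 1792^2 = 3211264 ≡ 1829
1637^16 ≡ 1829^2 = 3345241 ≡ 1262
1637^32 ≡ 1262^2 = 1592644 ≡ 540
1637^64 ≡ 540^2 = 291600 ≡ 88
1637^128 ≡ 88^2 = 7744 ≡ 2138
1637^256 ≡ 2138^2 = 4571044 ≡ 2154
1637^512 ≡ 2154^2 = 4639716 ≡ 751
1637^1024 ≡ 751^2 = 564001 ≡ 598
1335 = 1024 + 256 + 32 + 16 + 4 + 2 + 1, so 1637^1335 ≡ 598·2154·540·1262·1792·101·1637 ≡ 2645 (mod 2803)
Right side y^r · r^s mod p:
2202^2 = 4848804 ≡ 2417
2202^4 ≡ 2417^2 = 5841889 ≡ 437
2202^8 ≡ 437^2 = 190969 ≡ 365
2202^16 ≡ 365^2 = 133225 ≡ 1484
2202^32 ≡ 1484^2 = 2202256 ≡ 1901
2202^64 ≡ 1901^2 = 3613801 ≡ 734
2202^128 ≡ 734^2 = 538756 ≡ 580
2202^256 ≡ 580^2 = 336400 ≡ 40
2202^512 ≡ 40^2 = 1600
2202^1024 ≡ 1600^2 = 2560000 ≡ 861
1520 = 1024 + 256 + 128 + 64 + 32 + 16, so 2202^1520 ≡ 861·40·580·734·1901·1484 ≡ 135 (mod 2803)
1520^2 = 2310400 ≡ 728
1520^4 ≡ 728^2 = 529984 ≡ 217
1520^8 ≡ 217^2 = 47089 ≡ 2241
1520^16 ≡ 2241^2 = 5022081 ≡ 1908
1520^32 ≡ 1908^2 = 3640464 ≡ 2170
1520^64 ≡ 2170^2 = 4708900 ≡ 2663
1520^128 ≡ 2663^2 = 7091569 ≡ 2782
1520^256 ≡ 2782^2 = 7739524 ≡ 441
1520^512 ≡ 441^2 = 194481 ≡ 1074
1520^1024 ≡ 1074^2 = 1153476 ≡ 1443
1329 = 1024 + 256 + 32 + 16 + 1, so 1520^1329 ≡ 1443·441·2170·1908·1520 ≡ 1473 (mod 2803)
135·1473 = 198855 ≡ 2645 (mod 2803)
2645 ≡ 2645 (mod 2803), so the signature is genuine.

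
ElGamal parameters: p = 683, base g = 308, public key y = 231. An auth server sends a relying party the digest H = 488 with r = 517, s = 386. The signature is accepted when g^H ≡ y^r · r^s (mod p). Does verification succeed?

passes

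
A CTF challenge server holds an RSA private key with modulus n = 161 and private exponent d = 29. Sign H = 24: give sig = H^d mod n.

47

H^2 ≡ 24^2 = 576 ≡ 93
H^4 ≡ 93^2 = 8649 ≡ 116
H^8 ≡ 116^2 = 13456 ≡ 93
H^16 ≡ 93^2 = 8649 ≡ 116
29 = 16 + 8 + 4 + 1, so H^29 ≡ 116·93·116·24 ≡ 47 (mod 161)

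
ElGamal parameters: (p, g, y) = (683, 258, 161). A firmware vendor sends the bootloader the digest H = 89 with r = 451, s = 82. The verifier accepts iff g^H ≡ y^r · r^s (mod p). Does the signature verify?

Left side g^H mod p:
Squares mod 683: 258^1≡258, 258^2≡313, 258^4≡300, 258^8≡527, 258^16≡431, 258^32≡668, 258^64≡225
89 = 64 + 16 + 8 + 1, so 258^89 ≡ 225·431·527·258 ≡ 144 (mod 683)
Right side y^r · r^s mod p:
Squares mod 683: 161^1≡161, 161^2≡650, 161^4≡406, 161^8≡233, 161^16≡332, 161^32≡261, 161^64≡504, 161^128≡623, 161^256≡185
451 = 256 + 128 + 64 + 2 + 1, so 161^451 ≡ 185·623·504·650·161 ≡ 490 (mod 683)
Squares mod 683: 451^1≡451, 451^2≡550, 451^4≡614, 451^8≡663, 451^16≡400, 451^32≡178, 451^64≡266
82 = 64 + 16 + 2, so 451^82 ≡ 266·400·550 ≡ 560 (mod 683)
490·560 = 274400 ≡ 517 (mod 683)
144 ≠ 517, so verification fails.

does not verify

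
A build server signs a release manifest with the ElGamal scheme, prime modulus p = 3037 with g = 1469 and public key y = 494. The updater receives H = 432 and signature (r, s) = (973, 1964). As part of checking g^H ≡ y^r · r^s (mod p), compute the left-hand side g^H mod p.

1469^2 = 2157961 ≡ 1691
1469^4 ≡ 1691^2 = 2859481 ≡ 1664
1469^8 ≡ 1664^2 = 2768896 ≡ 2189
1469^16 ≡ 2189^2 = 4791721 ≡ 2372
1469^32 ≡ 2372^2 = 5626384 ≡ 1860
1469^64 ≡ 1860^2 = 3459600 ≡ 457
1469^128 ≡ 457^2 = 208849 ≡ 2333
1469^256 ≡ 2333^2 = 5442889 ≡ 585
432 = 256 + 128 + 32 + 16, so 1469^432 ≡ 585·2333·1860·2372 ≡ 2775 (mod 3037)

2775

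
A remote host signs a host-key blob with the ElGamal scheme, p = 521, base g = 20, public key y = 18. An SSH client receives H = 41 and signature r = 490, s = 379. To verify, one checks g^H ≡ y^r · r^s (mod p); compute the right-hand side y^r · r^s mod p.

18^2 = 324
18^4 ≡ 324^2 = 104976 ≡ 255
18^8 ≡ 255^2 = 65025 ≡ 421
18^16 ≡ 421^2 = 177241 ≡ 101
18^32 ≡ 101^2 = 10201 ≡ 302
18^64 ≡ 302^2 = 91204 ≡ 29
18^128 ≡ 29^2 = 841 ≡ 320
18^256 ≡ 320^2 = 102400 ≡ 284
490 = 256 + 128 + 64 + 32 + 8 + 2, so 18^490 ≡ 284·320·29·302·421·324 ≡ 284 (mod 521)
490^2 = 240100 ≡ 440
490^4 ≡ 440^2 = 193600 ≡ 309
490^8 ≡ 309^2 = 95481 ≡ 138
490^16 ≡ 138^2 = 19044 ≡ 288
490^32 ≡ 288^2 = 82944 ≡ 105
490^64 ≡ 105^2 = 11025 ≡ 84
490^128 ≡ 84^2 = 7056 ≡ 283
490^256 ≡ 283^2 = 80089 ≡ 376
379 = 256 + 64 + 32 + 16 + 8 + 2 + 1, so 490^379 ≡ 376·84·105·288·138·440·490 ≡ 59 (mod 521)
y^r · r^s ≡ 284·59 = 16756 ≡ 84 (mod 521)

84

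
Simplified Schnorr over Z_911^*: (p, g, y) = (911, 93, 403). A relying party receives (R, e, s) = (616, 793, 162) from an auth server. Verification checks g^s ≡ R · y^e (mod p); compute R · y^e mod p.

403^2 = 162409 ≡ 251
403^4 ≡ 251^2 = 63001 ≡ 142
403^8 ≡ 142^2 = 20164 ≡ 122
403^16 ≡ 122^2 = 14884 ≡ 308
403^32 ≡ 308^2 = 94864 ≡ 120
403^64 ≡ 120^2 = 14400 ≡ 735
403^128 ≡ 735^2 = 540225 ≡ 2
403^256 ≡ 2^2 = 4
403^512 ≡ 4^2 = 16
793 = 512 + 256 + 16 + 8 + 1, so 403^793 ≡ 16·4·308·122·403 ≡ 130 (mod 911)
R · y^e ≡ 616·130 = 80080 ≡ 823 (mod 911)

823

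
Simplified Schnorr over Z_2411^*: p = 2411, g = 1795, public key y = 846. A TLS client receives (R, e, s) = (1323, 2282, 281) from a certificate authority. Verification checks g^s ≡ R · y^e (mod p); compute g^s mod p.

961

Squares mod 2411: 1795^1≡1795, 1795^2≡929, 1795^4≡2314, 1795^8≡2176, 1795^16≡2183, 1795^32≡1353, 1795^64≡660, 1795^128≡1620, 1795^256≡1232
281 = 256 + 16 + 8 + 1, so 1795^281 ≡ 1232·2183·2176·1795 ≡ 961 (mod 2411)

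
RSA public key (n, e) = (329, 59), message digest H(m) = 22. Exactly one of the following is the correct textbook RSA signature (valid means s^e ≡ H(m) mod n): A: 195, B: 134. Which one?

B

Candidate A: 195^2 = 38025 ≡ 190; 195^4 ≡ 190^2 = 36100 ≡ 239; 195^8 ≡ 239^2 = 57121 ≡ 204; 195^16 ≡ 204^2 = 41616 ≡ 162; 195^32 ≡ 162^2 = 26244 ≡ 253; 59 = 32 + 16 + 8 + 2 + 1, so 195^59 ≡ 253·162·204·190·195 ≡ 307 (mod 329)
Candidate B: 134^2 = 17956 ≡ 190; 134^4 ≡ 190^2 = 36100 ≡ 239; 134^8 ≡ 239^2 = 57121 ≡ 204; 134^16 ≡ 204^2 = 41616 ≡ 162; 134^32 ≡ 162^2 = 26244 ≡ 253; 59 = 32 + 16 + 8 + 2 + 1, so 134^59 ≡ 253·162·204·190·134 ≡ 22 (mod 329)
  → matches H(m) = 22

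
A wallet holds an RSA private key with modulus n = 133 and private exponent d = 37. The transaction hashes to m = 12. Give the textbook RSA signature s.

12

Squares mod 133: m^1≡12, m^2≡11, m^4≡121, m^8≡11, m^16≡121, m^32≡11
37 = 32 + 4 + 1, so m^37 ≡ 11·121·12 ≡ 12 (mod 133)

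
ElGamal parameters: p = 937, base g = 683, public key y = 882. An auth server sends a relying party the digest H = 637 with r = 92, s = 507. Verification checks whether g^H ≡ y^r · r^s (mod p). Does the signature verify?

Left side g^H mod p:
Squares mod 937: 683^1≡683, 683^2≡800, 683^4≡29, 683^8≡841, 683^16≡783, 683^32≡291, 683^64≡351, 683^128≡454, 683^256≡913, 683^512≡576
637 = 512 + 64 + 32 + 16 + 8 + 4 + 1, so 683^637 ≡ 576·351·291·783·841·29·683 ≡ 66 (mod 937)
Right side y^r · r^s mod p:
Squares mod 937: 882^1≡882, 882^2≡214, 882^4≡820, 882^8≡571, 882^16≡902, 882^32≡288, 882^64≡488
92 = 64 + 16 + 8 + 4, so 882^92 ≡ 488·902·571·820 ≡ 889 (mod 937)
Squares mod 937: 92^1≡92, 92^2≡31, 92^4≡24, 92^8≡576, 92^16≡78, 92^32≡462, 92^64≡745, 92^128≡321, 92^256≡908
507 = 256 + 128 + 64 + 32 + 16 + 8 + 2 + 1, so 92^507 ≡ 908·321·745·462·78·576·31·92 ≡ 774 (mod 937)
889·774 = 688086 ≡ 328 (mod 937)
66 ≠ 328, so verification fails.

does not verify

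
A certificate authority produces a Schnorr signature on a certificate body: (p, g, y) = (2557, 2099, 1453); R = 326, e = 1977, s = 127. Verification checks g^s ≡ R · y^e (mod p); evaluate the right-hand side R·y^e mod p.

Squares mod 2557: 1453^1≡1453, 1453^2≡1684, 1453^4≡143, 1453^8≡2550, 1453^16≡49, 1453^32≡2401, 1453^64≡1323, 1453^128≡1341, 1453^256≡710, 1453^512≡371, 1453^1024≡2120
1977 = 1024 + 512 + 256 + 128 + 32 + 16 + 8 + 1, so 1453^1977 ≡ 2120·371·710·1341·2401·49·2550·1453 ≡ 1100 (mod 2557)
R · y^e ≡ 326·1100 = 358600 ≡ 620 (mod 2557)

620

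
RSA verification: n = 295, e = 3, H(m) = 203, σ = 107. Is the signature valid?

Squares mod 295: σ^1≡107, σ^2≡239
3 = 2 + 1, so σ^3 ≡ 239·107 ≡ 203 (mod 295)
σ^3 mod 295 = 203 matches H(m).

valid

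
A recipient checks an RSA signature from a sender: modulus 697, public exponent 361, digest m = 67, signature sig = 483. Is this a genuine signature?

sig^2 ≡ 483^2 = 233289 ≡ 491
sig^4 ≡ 491^2 = 241081 ≡ 616
sig^8 ≡ 616^2 = 379456 ≡ 288
sig^16 ≡ 288^2 = 82944 ≡ 1
sig^32 ≡ 1^2 = 1
sig^64 ≡ 1^2 = 1
sig^128 ≡ 1^2 = 1
sig^256 ≡ 1^2 = 1
361 = 256 + 64 + 32 + 8 + 1, so sig^361 ≡ 1·1·1·288·483 ≡ 401 (mod 697)
The recovered value 401 does not match the digest 67.

forged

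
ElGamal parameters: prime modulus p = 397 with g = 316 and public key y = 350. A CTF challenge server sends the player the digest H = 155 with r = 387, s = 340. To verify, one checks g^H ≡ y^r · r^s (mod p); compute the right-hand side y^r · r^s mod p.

350

350^2 = 122500 ≡ 224
350^4 ≡ 224^2 = 50176 ≡ 154
350^8 ≡ 154^2 = 23716 ≡ 293
350^16 ≡ 293^2 = 85849 ≡ 97
350^32 ≡ 97^2 = 9409 ≡ 278
350^64 ≡ 278^2 = 77284 ≡ 266
350^128 ≡ 266^2 = 70756 ≡ 90
350^256 ≡ 90^2 = 8100 ≡ 160
387 = 256 + 128 + 2 + 1, so 350^387 ≡ 160·90·224·350 ≡ 381 (mod 397)
387^2 = 149769 ≡ 100
387^4 ≡ 100^2 = 10000 ≡ 75
387^8 ≡ 75^2 = 5625 ≡ 67
387^16 ≡ 67^2 = 4489 ≡ 122
387^32 ≡ 122^2 = 14884 ≡ 195
387^64 ≡ 195^2 = 38025 ≡ 310
387^128 ≡ 310^2 = 96100 ≡ 26
387^256 ≡ 26^2 = 676 ≡ 279
340 = 256 + 64 + 16 + 4, so 387^340 ≡ 279·310·122·75 ≡ 127 (mod 397)
y^r · r^s ≡ 381·127 = 48387 ≡ 350 (mod 397)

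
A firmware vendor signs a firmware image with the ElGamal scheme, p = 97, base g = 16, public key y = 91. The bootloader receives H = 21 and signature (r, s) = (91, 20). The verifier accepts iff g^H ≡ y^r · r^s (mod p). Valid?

Left side g^H mod p:
16^2 = 256 ≡ 62
16^4 ≡ 62^2 = 3844 ≡ 61
16^8 ≡ 61^2 = 3721 ≡ 35
16^16 ≡ 35^2 = 1225 ≡ 61
21 = 16 + 4 + 1, so 16^21 ≡ 61·61·16 ≡ 75 (mod 97)
Right side y^r · r^s mod p:
91^2 = 8281 ≡ 36
91^4 ≡ 36^2 = 1296 ≡ 35
91^8 ≡ 35^2 = 1225 ≡ 61
91^16 ≡ 61^2 = 3721 ≡ 35
91^32 ≡ 35^2 = 1225 ≡ 61
91^64 ≡ 61^2 = 3721 ≡ 35
91 = 64 + 16 + 8 + 2 + 1, so 91^91 ≡ 35·35·61·36·91 ≡ 6 (mod 97)
91^2 = 8281 ≡ 36
91^4 ≡ 36^2 = 1296 ≡ 35
91^8 ≡ 35^2 = 1225 ≡ 61
91^16 ≡ 61^2 = 3721 ≡ 35
20 = 16 + 4, so 91^20 ≡ 35·35 ≡ 61 (mod 97)
6·61 = 366 ≡ 75 (mod 97)
75 ≡ 75 (mod 97), so the signature is genuine.

yes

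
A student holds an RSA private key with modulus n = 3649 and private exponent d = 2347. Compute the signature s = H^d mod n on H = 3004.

Squares mod 3649: H^1≡3004, H^2≡39, H^4≡1521, H^8≡3624, H^16≡625, H^32≡182, H^64≡283, H^128≡3460, H^256≡2880, H^512≡223, H^1024≡2292, H^2048≡2353
2347 = 2048 + 256 + 32 + 8 + 2 + 1, so H^2347 ≡ 2353·2880·182·3624·39·3004 ≡ 2589 (mod 3649)

2589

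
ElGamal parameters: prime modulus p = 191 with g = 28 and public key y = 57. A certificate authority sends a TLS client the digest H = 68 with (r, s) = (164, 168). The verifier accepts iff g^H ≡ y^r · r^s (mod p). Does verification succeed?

Left side g^H mod p:
28^2 = 784 ≡ 20
28^4 ≡ 20^2 = 400 ≡ 18
28^8 ≡ 18^2 = 324 ≡ 133
28^16 ≡ 133^2 = 17689 ≡ 117
28^32 ≡ 117^2 = 13689 ≡ 128
28^64 ≡ 128^2 = 16384 ≡ 149
68 = 64 + 4, so 28^68 ≡ 149·18 ≡ 8 (mod 191)
Right side y^r · r^s mod p:
57^2 = 3249 ≡ 2
57^4 ≡ 2^2 = 4
57^8 ≡ 4^2 = 16
57^16 ≡ 16^2 = 256 ≡ 65
57^32 ≡ 65^2 = 4225 ≡ 23
57^64 ≡ 23^2 = 529 ≡ 147
57^128 ≡ 147^2 = 21609 ≡ 26
164 = 128 + 32 + 4, so 57^164 ≡ 26·23·4 ≡ 100 (mod 191)
164^2 = 26896 ≡ 156
164^4 ≡ 156^2 = 24336 ≡ 79
164^8 ≡ 79^2 = 6241 ≡ 129
164^16 ≡ 129^2 = 16641 ≡ 24
164^32 ≡ 24^2 = 576 ≡ 3
164^64 ≡ 3^2 = 9
164^128 ≡ 9^2 = 81
168 = 128 + 32 + 8, so 164^168 ≡ 81·3·129 ≡ 23 (mod 191)
100·23 = 2300 ≡ 8 (mod 191)
8 ≡ 8 (mod 191), so the signature is genuine.

passes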